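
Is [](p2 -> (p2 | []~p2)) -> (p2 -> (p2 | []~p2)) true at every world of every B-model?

Yes, valid

Tableau for the negation ~([](p2 -> (p2 | []~p2)) -> (p2 -> (p2 | []~p2))):
1. ~([](p2 -> (p2 | []~p2)) -> (p2 -> (p2 | []~p2))), 0
2. [](p2 -> (p2 | []~p2)), 0   [~->-rule on 1]
3. ~(p2 -> (p2 | []~p2)), 0   [~->-rule on 1]
4. p2, 0   [~->-rule on 3]
5. ~(p2 | []~p2), 0   [~->-rule on 3]
6. ~p2, 0   [~|-rule on 5]
7. ~[]~p2, 0   [~|-rule on 5]
Accessibility: 0R0
Branch closes: p2 and ~p2 both at 0.
Every branch of the negation's tableau closes; the branch above is one of them.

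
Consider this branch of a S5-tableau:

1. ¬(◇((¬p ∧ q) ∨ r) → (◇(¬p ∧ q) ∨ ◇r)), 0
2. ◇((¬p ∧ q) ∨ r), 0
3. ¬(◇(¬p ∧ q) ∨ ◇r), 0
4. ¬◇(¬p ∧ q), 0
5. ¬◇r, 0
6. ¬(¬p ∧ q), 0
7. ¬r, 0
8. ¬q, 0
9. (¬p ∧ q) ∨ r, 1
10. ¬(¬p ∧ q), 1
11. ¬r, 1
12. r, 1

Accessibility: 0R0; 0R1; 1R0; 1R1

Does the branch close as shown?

Both r and ¬r appear at 1.

Closed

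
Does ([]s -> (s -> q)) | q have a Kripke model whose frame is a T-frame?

Satisfiable (open branch found)

1. ([]s -> (s -> q)) | q, 0
2. q, 0   [|-rule on 1 (branches; this branch)]
Accessibility: 0R0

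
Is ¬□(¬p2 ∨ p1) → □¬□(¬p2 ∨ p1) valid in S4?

No, not valid

Tableau for the negation ¬(¬□(¬p2 ∨ p1) → □¬□(¬p2 ∨ p1)):
1. ¬(¬□(¬p2 ∨ p1) → □¬□(¬p2 ∨ p1)), w0
2. ¬□(¬p2 ∨ p1), w0
3. ¬□¬□(¬p2 ∨ p1), w0
4. ¬(¬p2 ∨ p1), w1
5. p2, w1
6. ¬p1, w1
7. □(¬p2 ∨ p1), w2
8. ¬p2 ∨ p1, w2
9. p1, w2
Accessibility: w0Rw0, w0Rw1, w0Rw2, w1Rw1, w2Rw2
The negation has an open branch (countermodel exists).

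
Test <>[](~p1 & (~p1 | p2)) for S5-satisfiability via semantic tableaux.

Satisfiable (open branch found)

1. <>[](~p1 & (~p1 | p2)), 0
2. [](~p1 & (~p1 | p2)), 1   [<>-rule on 1: fresh world 1, 0R1]
3. ~p1 & (~p1 | p2), 0   [[]-rule on 2 via 1R0]
4. ~p1, 0   [&-rule on 3]
5. ~p1 | p2, 0   [&-rule on 3]
6. ~p1 & (~p1 | p2), 1   [[]-rule on 2 via 1R1]
7. ~p1, 1   [&-rule on 6]
8. ~p1 | p2, 1   [&-rule on 6]
9. p2, 0   [|-rule on 5 (branches; this branch)]
10. p2, 1   [|-rule on 8 (branches; this branch)]
Accessibility: 0R0, 0R1, 1R0, 1R1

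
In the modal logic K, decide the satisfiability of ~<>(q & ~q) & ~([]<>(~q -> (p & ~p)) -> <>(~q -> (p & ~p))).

Yes, satisfiable

1. ~<>(q & ~q) & ~([]<>(~q -> (p & ~p)) -> <>(~q -> (p & ~p))), u
2. ~<>(q & ~q), u
3. ~([]<>(~q -> (p & ~p)) -> <>(~q -> (p & ~p))), u
4. []<>(~q -> (p & ~p)), u
5. ~<>(~q -> (p & ~p)), u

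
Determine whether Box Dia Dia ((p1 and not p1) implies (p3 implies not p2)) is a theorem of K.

Not valid

Tableau for the negation not Box Dia Dia ((p1 and not p1) implies (p3 implies not p2)):
1. not Box Dia Dia ((p1 and not p1) implies (p3 implies not p2)), 0
2. not Dia Dia ((p1 and not p1) implies (p3 implies not p2)), 1
Accessibility: 0R1
The negation has an open branch (countermodel exists).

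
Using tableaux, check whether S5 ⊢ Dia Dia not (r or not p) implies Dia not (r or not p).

Valid in S5

Tableau for the negation not (Dia Dia not (r or not p) implies Dia not (r or not p)):
1. not (Dia Dia not (r or not p) implies Dia not (r or not p)), u
2. Dia Dia not (r or not p), u   [neg-implies-rule on 1]
3. not Dia not (r or not p), u   [neg-implies-rule on 1]
4. r or not p, u   [neg-Dia-rule on 3 via uRu]
5. not p, u   [or-rule on 4 (branches; this branch)]
6. Dia not (r or not p), v   [Dia-rule on 2: fresh world v, uRv]
7. r or not p, v   [neg-Dia-rule on 3 via uRv]
8. not p, v   [or-rule on 7 (branches; this branch)]
9. not (r or not p), w   [Dia-rule on 6: fresh world w, vRw]
10. not r, w   [neg-or-rule on 9]
11. p, w   [neg-or-rule on 9]
12. r or not p, w   [neg-Dia-rule on 3 via uRw]
13. not p, w   [or-rule on 12 (branches; this branch)]
Accessibility: uRu, uRv, uRw, vRu, vRv, vRw, wRu, wRv, wRw
Branch closes: p and not p both at w.
Every branch of the negation's tableau closes; the branch above is one of them.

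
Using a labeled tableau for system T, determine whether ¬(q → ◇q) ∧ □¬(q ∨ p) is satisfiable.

1. ¬(q → ◇q) ∧ □¬(q ∨ p), u
2. ¬(q → ◇q), u   [∧-rule on 1]
3. □¬(q ∨ p), u   [∧-rule on 1]
4. q, u   [¬→-rule on 2]
5. ¬◇q, u   [¬→-rule on 2]
6. ¬(q ∨ p), u   [□-rule on 3 via uRu]
7. ¬q, u   [¬∨-rule on 6]
8. ¬p, u   [¬∨-rule on 6]
Accessibility: uRu
Branch closes: q and ¬q both at u.
Every branch closes; the branch above is one of them.

Unsatisfiable (every branch closes)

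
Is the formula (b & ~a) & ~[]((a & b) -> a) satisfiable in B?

No, unsatisfiable

1. (b & ~a) & ~[]((a & b) -> a), 0
2. b & ~a, 0
3. ~[]((a & b) -> a), 0
4. b, 0
5. ~a, 0
6. ~((a & b) -> a), 1
7. a & b, 1
8. ~a, 1
9. a, 1
10. b, 1
Accessibility: 0R0, 0R1, 1R0, 1R1
Branch closes: a and ~a both at 1.
All branches of the tableau close; one closing branch shown above.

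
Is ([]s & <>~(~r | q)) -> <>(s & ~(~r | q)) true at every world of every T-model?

Valid

Tableau for the negation ~(([]s & <>~(~r | q)) -> <>(s & ~(~r | q))):
1. ~(([]s & <>~(~r | q)) -> <>(s & ~(~r | q))), u
2. []s & <>~(~r | q), u
3. ~<>(s & ~(~r | q)), u
4. []s, u
5. <>~(~r | q), u
6. ~(s & ~(~r | q)), u
7. s, u
8. ~r | q, u
9. q, u
10. ~(~r | q), v
11. r, v
12. ~q, v
13. ~(s & ~(~r | q)), v
14. s, v
15. ~r | q, v
16. q, v
Accessibility: uRu, uRv, vRv
Branch closes: q and ~q both at v.
Every branch of the negation's tableau closes; the branch above is one of them.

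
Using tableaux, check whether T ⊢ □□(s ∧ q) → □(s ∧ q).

Tableau for the negation ¬(□□(s ∧ q) → □(s ∧ q)):
1. ¬(□□(s ∧ q) → □(s ∧ q)), w0
2. □□(s ∧ q), w0
3. ¬□(s ∧ q), w0
4. □(s ∧ q), w0
5. s ∧ q, w0
6. s, w0
7. q, w0
8. ¬(s ∧ q), w1
9. □(s ∧ q), w1
10. s ∧ q, w1
11. s, w1
12. q, w1
13. ¬q, w1
Accessibility: w0Rw0, w0Rw1, w1Rw1
Branch closes: q and ¬q both at w1.
All branches of the negation close; one closing branch shown above.

Valid in T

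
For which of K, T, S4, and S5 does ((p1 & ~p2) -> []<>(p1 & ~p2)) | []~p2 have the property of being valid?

S5

S5-tableau for the negation ~(((p1 & ~p2) -> []<>(p1 & ~p2)) | []~p2):
1. ~(((p1 & ~p2) -> []<>(p1 & ~p2)) | []~p2), w0
2. ~((p1 & ~p2) -> []<>(p1 & ~p2)), w0
3. ~[]~p2, w0
4. p1 & ~p2, w0
5. ~[]<>(p1 & ~p2), w0
6. p1, w0
7. ~p2, w0
8. p2, w1
9. ~<>(p1 & ~p2), w2
10. ~(p1 & ~p2), w0
11. ~(p1 & ~p2), w1
12. ~(p1 & ~p2), w2
13. p2, w0
Accessibility: w0Rw0, w0Rw1, w0Rw2, w1Rw0, w1Rw1, w1Rw2, w2Rw0, w2Rw1, w2Rw2
Branch closes: p2 and ~p2 both at w0.
Every branch closes (one shown): valid in S5.
S4-tableau for the negation ~(((p1 & ~p2) -> []<>(p1 & ~p2)) | []~p2):
1. ~(((p1 & ~p2) -> []<>(p1 & ~p2)) | []~p2), w0
2. ~((p1 & ~p2) -> []<>(p1 & ~p2)), w0
3. ~[]~p2, w0
4. p1 & ~p2, w0
5. ~[]<>(p1 & ~p2), w0
6. p1, w0
7. ~p2, w0
8. p2, w1
9. ~<>(p1 & ~p2), w2
10. ~(p1 & ~p2), w2
11. p2, w2
Accessibility: w0Rw0, w0Rw1, w0Rw2, w1Rw1, w2Rw2
Complete open branch: countermodel on an S4-frame, so not valid in S4, nor in K, T (the same frame is also a K-frame and a T-frame).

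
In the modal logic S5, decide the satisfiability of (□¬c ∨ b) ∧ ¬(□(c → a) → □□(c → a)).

Unsatisfiable

1. (□¬c ∨ b) ∧ ¬(□(c → a) → □□(c → a)), w0
2. □¬c ∨ b, w0
3. ¬(□(c → a) → □□(c → a)), w0
4. □(c → a), w0
5. ¬□□(c → a), w0
6. c → a, w0
7. □¬c, w0
8. ¬c, w0
9. a, w0
10. ¬□(c → a), w1
11. c → a, w1
12. ¬c, w1
13. a, w1
14. ¬(c → a), w2
15. c, w2
16. ¬a, w2
17. c → a, w2
18. ¬c, w2
Accessibility: w0Rw0, w0Rw1, w0Rw2, w1Rw0, w1Rw1, w1Rw2, w2Rw0, w2Rw1, w2Rw2
Branch closes: c and ¬c both at w2.
(One branch shown.) All branches close.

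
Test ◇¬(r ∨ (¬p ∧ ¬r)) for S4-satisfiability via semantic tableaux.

Satisfiable

1. ◇¬(r ∨ (¬p ∧ ¬r)), u
2. ¬(r ∨ (¬p ∧ ¬r)), v
3. ¬r, v
4. ¬(¬p ∧ ¬r), v
5. p, v
Accessibility: uRu, uRv, vRv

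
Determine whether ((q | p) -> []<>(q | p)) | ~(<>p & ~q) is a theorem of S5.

Yes, valid

Tableau for the negation ~(((q | p) -> []<>(q | p)) | ~(<>p & ~q)):
1. ~(((q | p) -> []<>(q | p)) | ~(<>p & ~q)), 0
2. ~((q | p) -> []<>(q | p)), 0
3. <>p & ~q, 0
4. q | p, 0
5. ~[]<>(q | p), 0
6. <>p, 0
7. ~q, 0
8. p, 0
9. ~<>(q | p), 1
10. ~(q | p), 0
11. ~p, 0
Accessibility: 0R0, 0R1, 1R0, 1R1
Branch closes: p and ~p both at 0.
Every branch of the negation's tableau closes; the branch above is one of them.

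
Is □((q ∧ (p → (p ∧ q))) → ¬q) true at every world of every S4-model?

Tableau for the negation ¬□((q ∧ (p → (p ∧ q))) → ¬q):
1. ¬□((q ∧ (p → (p ∧ q))) → ¬q), 0
2. ¬((q ∧ (p → (p ∧ q))) → ¬q), 1
3. q ∧ (p → (p ∧ q)), 1
4. q, 1
5. p → (p ∧ q), 1
6. p ∧ q, 1
7. p, 1
Accessibility: 0R0, 0R1, 1R1
The negation has an open branch (countermodel exists).

No, not valid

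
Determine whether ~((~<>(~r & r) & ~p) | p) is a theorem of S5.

Tableau for the negation (~<>(~r & r) & ~p) | p:
1. (~<>(~r & r) & ~p) | p, 0
2. p, 0
Accessibility: 0R0
The negation has an open branch (countermodel exists).

No, not valid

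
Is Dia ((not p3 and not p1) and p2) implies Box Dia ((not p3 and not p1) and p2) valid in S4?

Tableau for the negation not (Dia ((not p3 and not p1) and p2) implies Box Dia ((not p3 and not p1) and p2)):
1. not (Dia ((not p3 and not p1) and p2) implies Box Dia ((not p3 and not p1) and p2)), 0
2. Dia ((not p3 and not p1) and p2), 0   [neg-implies-rule on 1]
3. not Box Dia ((not p3 and not p1) and p2), 0   [neg-implies-rule on 1]
4. (not p3 and not p1) and p2, 1   [Dia-rule on 2: fresh world 1, 0R1]
5. not p3 and not p1, 1   [and-rule on 4]
6. p2, 1   [and-rule on 4]
7. not p3, 1   [and-rule on 5]
8. not p1, 1   [and-rule on 5]
9. not Dia ((not p3 and not p1) and p2), 2   [neg-Box-rule on 3: fresh world 2, 0R2]
10. not ((not p3 and not p1) and p2), 2   [neg-Dia-rule on 9 via 2R2]
11. not p2, 2   [neg-and-rule on 10 (branches; this branch)]
Accessibility: 0R0, 0R1, 0R2, 1R1, 2R2
The negation has an open branch (countermodel exists).

No, not valid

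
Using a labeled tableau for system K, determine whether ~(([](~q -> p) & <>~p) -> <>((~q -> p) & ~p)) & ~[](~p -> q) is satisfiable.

1. ~(([](~q -> p) & <>~p) -> <>((~q -> p) & ~p)) & ~[](~p -> q), 0
2. ~(([](~q -> p) & <>~p) -> <>((~q -> p) & ~p)), 0   [&-rule on 1]
3. ~[](~p -> q), 0   [&-rule on 1]
4. [](~q -> p) & <>~p, 0   [~->-rule on 2]
5. ~<>((~q -> p) & ~p), 0   [~->-rule on 2]
6. [](~q -> p), 0   [&-rule on 4]
7. <>~p, 0   [&-rule on 4]
8. ~(~p -> q), 1   [~[]-rule on 3: fresh world 1, 0R1]
9. ~p, 1   [~->-rule on 8]
10. ~q, 1   [~->-rule on 8]
11. ~((~q -> p) & ~p), 1   [~<>-rule on 5 via 0R1]
12. ~q -> p, 1   [[]-rule on 6 via 0R1]
13. ~(~q -> p), 1   [~&-rule on 11 (branches; this branch)]
14. p, 1   [->-rule on 12 (branches; this branch)]
Accessibility: 0R1
Branch closes: p and ~p both at 1.
(One branch shown.) All branches close.

Unsatisfiable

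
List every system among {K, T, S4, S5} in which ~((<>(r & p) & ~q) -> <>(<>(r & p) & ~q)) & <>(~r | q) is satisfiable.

K

T-tableau for the formula:
1. ~((<>(r & p) & ~q) -> <>(<>(r & p) & ~q)) & <>(~r | q), u
2. ~((<>(r & p) & ~q) -> <>(<>(r & p) & ~q)), u   [&-rule on 1]
3. <>(~r | q), u   [&-rule on 1]
4. <>(r & p) & ~q, u   [~->-rule on 2]
5. ~<>(<>(r & p) & ~q), u   [~->-rule on 2]
6. <>(r & p), u   [&-rule on 4]
7. ~q, u   [&-rule on 4]
8. ~(<>(r & p) & ~q), u   [~<>-rule on 5 via uRu]
9. ~<>(r & p), u   [~&-rule on 8 (branches; this branch)]
10. ~(r & p), u   [~<>-rule on 9 via uRu]
11. ~p, u   [~&-rule on 10 (branches; this branch)]
12. ~r | q, v   [<>-rule on 3: fresh world v, uRv]
13. ~(<>(r & p) & ~q), v   [~<>-rule on 5 via uRv]
14. ~(r & p), v   [~<>-rule on 9 via uRv]
15. q, v   [|-rule on 12 (branches; this branch)]
16. ~p, v   [~&-rule on 14 (branches; this branch)]
17. r & p, w   [<>-rule on 6: fresh world w, uRw]
18. r, w   [&-rule on 17]
19. p, w   [&-rule on 17]
20. ~(<>(r & p) & ~q), w   [~<>-rule on 5 via uRw]
21. ~(r & p), w   [~<>-rule on 9 via uRw]
22. q, w   [~&-rule on 20 (branches; this branch)]
23. ~p, w   [~&-rule on 21 (branches; this branch)]
Accessibility: uRu, uRv, uRw, vRv, wRw
Branch closes: p and ~p both at w.
Every branch closes (one shown): unsatisfiable in T, hence also in S4, S5 (every S4/S5-frame is a T-frame).
K-tableau for the formula:
1. ~((<>(r & p) & ~q) -> <>(<>(r & p) & ~q)) & <>(~r | q), u
2. ~((<>(r & p) & ~q) -> <>(<>(r & p) & ~q)), u   [&-rule on 1]
3. <>(~r | q), u   [&-rule on 1]
4. <>(r & p) & ~q, u   [~->-rule on 2]
5. ~<>(<>(r & p) & ~q), u   [~->-rule on 2]
6. <>(r & p), u   [&-rule on 4]
7. ~q, u   [&-rule on 4]
8. ~r | q, v   [<>-rule on 3: fresh world v, uRv]
9. ~(<>(r & p) & ~q), v   [~<>-rule on 5 via uRv]
10. q, v   [|-rule on 8 (branches; this branch)]
11. r & p, w   [<>-rule on 6: fresh world w, uRw]
12. r, w   [&-rule on 11]
13. p, w   [&-rule on 11]
14. ~(<>(r & p) & ~q), w   [~<>-rule on 5 via uRw]
15. q, w   [~&-rule on 14 (branches; this branch)]
Accessibility: uRv, uRw
Complete open branch: satisfiable in K.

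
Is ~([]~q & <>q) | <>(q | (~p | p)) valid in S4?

Valid

Tableau for the negation ~(~([]~q & <>q) | <>(q | (~p | p))):
1. ~(~([]~q & <>q) | <>(q | (~p | p))), 0
2. []~q & <>q, 0
3. ~<>(q | (~p | p)), 0
4. []~q, 0
5. <>q, 0
6. ~(q | (~p | p)), 0
7. ~q, 0
8. ~(~p | p), 0
9. p, 0
10. ~p, 0
Accessibility: 0R0
Branch closes: p and ~p both at 0.
All branches of the negation close; one closing branch shown above.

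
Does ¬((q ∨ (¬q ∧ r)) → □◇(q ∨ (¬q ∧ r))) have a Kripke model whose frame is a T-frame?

1. ¬((q ∨ (¬q ∧ r)) → □◇(q ∨ (¬q ∧ r))), 0
2. q ∨ (¬q ∧ r), 0
3. ¬□◇(q ∨ (¬q ∧ r)), 0
4. ¬q ∧ r, 0
5. ¬q, 0
6. r, 0
7. ¬◇(q ∨ (¬q ∧ r)), 1
8. ¬(q ∨ (¬q ∧ r)), 1
9. ¬q, 1
10. ¬(¬q ∧ r), 1
11. ¬r, 1
Accessibility: 0R0, 0R1, 1R1

Satisfiable (open branch found)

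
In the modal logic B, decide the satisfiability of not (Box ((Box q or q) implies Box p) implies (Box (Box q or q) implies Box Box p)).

1. not (Box ((Box q or q) implies Box p) implies (Box (Box q or q) implies Box Box p)), u
2. Box ((Box q or q) implies Box p), u   [neg-implies-rule on 1]
3. not (Box (Box q or q) implies Box Box p), u   [neg-implies-rule on 1]
4. Box (Box q or q), u   [neg-implies-rule on 3]
5. not Box Box p, u   [neg-implies-rule on 3]
6. (Box q or q) implies Box p, u   [Box-rule on 2 via uRu]
7. Box q or q, u   [Box-rule on 4 via uRu]
8. Box p, u   [implies-rule on 6 (branches; this branch)]
9. p, u   [Box-rule on 8 via uRu]
10. Box q, u   [or-rule on 7 (branches; this branch)]
11. q, u   [Box-rule on 10 via uRu]
12. not Box p, v   [neg-Box-rule on 5: fresh world v, uRv]
13. (Box q or q) implies Box p, v   [Box-rule on 2 via uRv]
14. Box q or q, v   [Box-rule on 4 via uRv]
15. p, v   [Box-rule on 8 via uRv]
16. q, v   [Box-rule on 10 via uRv]
17. Box p, v   [implies-rule on 13 (branches; this branch)]
18. not p, w   [neg-Box-rule on 12: fresh world w, vRw]
19. p, w   [Box-rule on 17 via vRw]
Accessibility: uRu, uRv, vRu, vRv, vRw, wRv, wRw
Branch closes: p and not p both at w.
(One branch shown.) All branches close.

Unsatisfiable (every branch closes)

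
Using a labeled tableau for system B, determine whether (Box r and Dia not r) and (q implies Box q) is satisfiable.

1. (Box r and Dia not r) and (q implies Box q), w0
2. Box r and Dia not r, w0
3. q implies Box q, w0
4. Box r, w0
5. Dia not r, w0
6. r, w0
7. Box q, w0
8. q, w0
9. not r, w1
10. r, w1
Accessibility: w0Rw0, w0Rw1, w1Rw0, w1Rw1
Branch closes: r and not r both at w1.
All branches of the tableau close; one closing branch shown above.

Unsatisfiable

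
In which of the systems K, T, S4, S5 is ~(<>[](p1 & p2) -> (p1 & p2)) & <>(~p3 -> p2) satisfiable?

S5-tableau for the formula:
1. ~(<>[](p1 & p2) -> (p1 & p2)) & <>(~p3 -> p2), 0
2. ~(<>[](p1 & p2) -> (p1 & p2)), 0   [&-rule on 1]
3. <>(~p3 -> p2), 0   [&-rule on 1]
4. <>[](p1 & p2), 0   [~->-rule on 2]
5. ~(p1 & p2), 0   [~->-rule on 2]
6. ~p2, 0   [~&-rule on 5 (branches; this branch)]
7. ~p3 -> p2, 1   [<>-rule on 3: fresh world 1, 0R1]
8. p2, 1   [->-rule on 7 (branches; this branch)]
9. [](p1 & p2), 2   [<>-rule on 4: fresh world 2, 0R2]
10. p1 & p2, 0   [[]-rule on 9 via 2R0]
11. p1, 0   [&-rule on 10]
12. p2, 0   [&-rule on 10]
Accessibility: 0R0, 0R1, 0R2, 1R0, 1R1, 1R2, 2R0, 2R1, 2R2
Branch closes: p2 and ~p2 both at 0.
Every branch closes (one shown): unsatisfiable in S5.
S4-tableau for the formula:
1. ~(<>[](p1 & p2) -> (p1 & p2)) & <>(~p3 -> p2), 0
2. ~(<>[](p1 & p2) -> (p1 & p2)), 0   [&-rule on 1]
3. <>(~p3 -> p2), 0   [&-rule on 1]
4. <>[](p1 & p2), 0   [~->-rule on 2]
5. ~(p1 & p2), 0   [~->-rule on 2]
6. ~p2, 0   [~&-rule on 5 (branches; this branch)]
7. ~p3 -> p2, 1   [<>-rule on 3: fresh world 1, 0R1]
8. p2, 1   [->-rule on 7 (branches; this branch)]
9. [](p1 & p2), 2   [<>-rule on 4: fresh world 2, 0R2]
10. p1 & p2, 2   [[]-rule on 9 via 2R2]
11. p1, 2   [&-rule on 10]
12. p2, 2   [&-rule on 10]
Accessibility: 0R0, 0R1, 0R2, 1R1, 2R2
Complete open branch: satisfiable in S4, hence also in K, T (this S4-model is also a K-model and a T-model).

K, T, S4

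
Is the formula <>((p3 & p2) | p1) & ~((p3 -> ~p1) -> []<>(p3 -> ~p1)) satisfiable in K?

Satisfiable

1. <>((p3 & p2) | p1) & ~((p3 -> ~p1) -> []<>(p3 -> ~p1)), w0
2. <>((p3 & p2) | p1), w0
3. ~((p3 -> ~p1) -> []<>(p3 -> ~p1)), w0
4. p3 -> ~p1, w0
5. ~[]<>(p3 -> ~p1), w0
6. ~p1, w0
7. (p3 & p2) | p1, w1
8. p1, w1
9. ~<>(p3 -> ~p1), w2
Accessibility: w0Rw1, w0Rw2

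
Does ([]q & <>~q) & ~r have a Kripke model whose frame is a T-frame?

Unsatisfiable (every branch closes)

1. ([]q & <>~q) & ~r, 0
2. []q & <>~q, 0   [&-rule on 1]
3. ~r, 0   [&-rule on 1]
4. []q, 0   [&-rule on 2]
5. <>~q, 0   [&-rule on 2]
6. q, 0   [[]-rule on 4 via 0R0]
7. ~q, 1   [<>-rule on 5: fresh world 1, 0R1]
8. q, 1   [[]-rule on 4 via 0R1]
Accessibility: 0R0, 0R1, 1R1
Branch closes: q and ~q both at 1.
Every branch closes; the branch above is one of them.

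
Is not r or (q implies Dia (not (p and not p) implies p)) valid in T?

Tableau for the negation not (not r or (q implies Dia (not (p and not p) implies p))):
1. not (not r or (q implies Dia (not (p and not p) implies p))), u
2. r, u
3. not (q implies Dia (not (p and not p) implies p)), u
4. q, u
5. not Dia (not (p and not p) implies p), u
6. not (not (p and not p) implies p), u
7. not (p and not p), u
8. not p, u
Accessibility: uRu
The negation has an open branch (countermodel exists).

Not valid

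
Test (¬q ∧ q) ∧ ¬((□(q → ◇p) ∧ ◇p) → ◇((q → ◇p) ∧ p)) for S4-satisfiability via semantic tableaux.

No, unsatisfiable

1. (¬q ∧ q) ∧ ¬((□(q → ◇p) ∧ ◇p) → ◇((q → ◇p) ∧ p)), u
2. ¬q ∧ q, u   [∧-rule on 1]
3. ¬((□(q → ◇p) ∧ ◇p) → ◇((q → ◇p) ∧ p)), u   [∧-rule on 1]
4. ¬q, u   [∧-rule on 2]
5. q, u   [∧-rule on 2]
Accessibility: uRu
Branch closes: q and ¬q both at u.
All branches of the tableau close; one closing branch shown above.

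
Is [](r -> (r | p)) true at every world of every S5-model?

Tableau for the negation ~[](r -> (r | p)):
1. ~[](r -> (r | p)), u
2. ~(r -> (r | p)), v
3. r, v
4. ~(r | p), v
5. ~r, v
6. ~p, v
Accessibility: uRu, uRv, vRu, vRv
Branch closes: r and ~r both at v.
All branches of the negation close; one closing branch shown above.

Valid in S5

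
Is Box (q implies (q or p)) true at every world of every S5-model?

Valid in S5

Tableau for the negation not Box (q implies (q or p)):
1. not Box (q implies (q or p)), 0
2. not (q implies (q or p)), 1
3. q, 1
4. not (q or p), 1
5. not q, 1
6. not p, 1
Accessibility: 0R0, 0R1, 1R0, 1R1
Branch closes: q and not q both at 1.
All branches of the negation close; one closing branch shown above.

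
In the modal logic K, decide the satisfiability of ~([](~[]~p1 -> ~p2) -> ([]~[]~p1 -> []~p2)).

Unsatisfiable (every branch closes)

1. ~([](~[]~p1 -> ~p2) -> ([]~[]~p1 -> []~p2)), u
2. [](~[]~p1 -> ~p2), u
3. ~([]~[]~p1 -> []~p2), u
4. []~[]~p1, u
5. ~[]~p2, u
6. p2, v
7. ~[]~p1 -> ~p2, v
8. ~[]~p1, v
9. []~p1, v
10. p1, w
11. ~p1, w
Accessibility: uRv, vRw
Branch closes: p1 and ~p1 both at w.
Every branch closes; the branch above is one of them.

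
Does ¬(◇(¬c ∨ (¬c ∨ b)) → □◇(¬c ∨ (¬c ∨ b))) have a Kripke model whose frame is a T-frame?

Satisfiable (open branch found)

1. ¬(◇(¬c ∨ (¬c ∨ b)) → □◇(¬c ∨ (¬c ∨ b))), 0
2. ◇(¬c ∨ (¬c ∨ b)), 0
3. ¬□◇(¬c ∨ (¬c ∨ b)), 0
4. ¬c ∨ (¬c ∨ b), 1
5. ¬c ∨ b, 1
6. b, 1
7. ¬◇(¬c ∨ (¬c ∨ b)), 2
8. ¬(¬c ∨ (¬c ∨ b)), 2
9. c, 2
10. ¬(¬c ∨ b), 2
11. ¬b, 2
Accessibility: 0R0, 0R1, 0R2, 1R1, 2R2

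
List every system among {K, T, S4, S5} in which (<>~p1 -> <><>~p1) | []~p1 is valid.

T, S4, S5

T-tableau for the negation ~((<>~p1 -> <><>~p1) | []~p1):
1. ~((<>~p1 -> <><>~p1) | []~p1), w0
2. ~(<>~p1 -> <><>~p1), w0
3. ~[]~p1, w0
4. <>~p1, w0
5. ~<><>~p1, w0
6. ~<>~p1, w0
7. p1, w0
8. p1, w1
9. ~<>~p1, w1
10. ~p1, w2
11. ~<>~p1, w2
12. p1, w2
Accessibility: w0Rw0, w0Rw1, w0Rw2, w1Rw1, w2Rw2
Branch closes: p1 and ~p1 both at w2.
Every branch closes (one shown): valid in T, hence also in S4, S5 (every theorem of T is a theorem of S4 and S5).
K-tableau for the negation ~((<>~p1 -> <><>~p1) | []~p1):
1. ~((<>~p1 -> <><>~p1) | []~p1), w0
2. ~(<>~p1 -> <><>~p1), w0
3. ~[]~p1, w0
4. <>~p1, w0
5. ~<><>~p1, w0
6. p1, w1
7. ~<>~p1, w1
8. ~p1, w2
9. ~<>~p1, w2
Accessibility: w0Rw1, w0Rw2
Complete open branch: countermodel on a K-frame, so not valid in K.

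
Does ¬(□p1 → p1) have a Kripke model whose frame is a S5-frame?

Unsatisfiable (every branch closes)

1. ¬(□p1 → p1), 0
2. □p1, 0
3. ¬p1, 0
4. p1, 0
Accessibility: 0R0
Branch closes: p1 and ¬p1 both at 0.
All branches of the tableau close; one closing branch shown above.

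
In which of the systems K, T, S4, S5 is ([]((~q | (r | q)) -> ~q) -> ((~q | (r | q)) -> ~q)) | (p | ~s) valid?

T, S4, S5

K-tableau for the negation ~(([]((~q | (r | q)) -> ~q) -> ((~q | (r | q)) -> ~q)) | (p | ~s)):
1. ~(([]((~q | (r | q)) -> ~q) -> ((~q | (r | q)) -> ~q)) | (p | ~s)), 0
2. ~([]((~q | (r | q)) -> ~q) -> ((~q | (r | q)) -> ~q)), 0   [~|-rule on 1]
3. ~(p | ~s), 0   [~|-rule on 1]
4. []((~q | (r | q)) -> ~q), 0   [~->-rule on 2]
5. ~((~q | (r | q)) -> ~q), 0   [~->-rule on 2]
6. ~p, 0   [~|-rule on 3]
7. s, 0   [~|-rule on 3]
8. ~q | (r | q), 0   [~->-rule on 5]
9. q, 0   [~->-rule on 5]
10. r | q, 0   [|-rule on 8 (branches; this branch)]
Complete open branch: countermodel on a K-frame, so not valid in K.
T-tableau for the negation ~(([]((~q | (r | q)) -> ~q) -> ((~q | (r | q)) -> ~q)) | (p | ~s)):
1. ~(([]((~q | (r | q)) -> ~q) -> ((~q | (r | q)) -> ~q)) | (p | ~s)), 0
2. ~([]((~q | (r | q)) -> ~q) -> ((~q | (r | q)) -> ~q)), 0   [~|-rule on 1]
3. ~(p | ~s), 0   [~|-rule on 1]
4. []((~q | (r | q)) -> ~q), 0   [~->-rule on 2]
5. ~((~q | (r | q)) -> ~q), 0   [~->-rule on 2]
6. ~p, 0   [~|-rule on 3]
7. s, 0   [~|-rule on 3]
8. ~q | (r | q), 0   [~->-rule on 5]
9. q, 0   [~->-rule on 5]
10. (~q | (r | q)) -> ~q, 0   [[]-rule on 4 via 0R0]
11. r | q, 0   [|-rule on 8 (branches; this branch)]
12. ~(~q | (r | q)), 0   [->-rule on 10 (branches; this branch)]
13. ~(r | q), 0   [~|-rule on 12]
14. ~r, 0   [~|-rule on 13]
15. ~q, 0   [~|-rule on 13]
Accessibility: 0R0
Branch closes: q and ~q both at 0.
Every branch closes (one shown): valid in T, hence also in S4, S5 (every theorem of T is a theorem of S4 and S5).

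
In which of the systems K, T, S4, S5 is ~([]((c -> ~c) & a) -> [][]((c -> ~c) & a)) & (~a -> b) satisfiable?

K, T

T-tableau for the formula:
1. ~([]((c -> ~c) & a) -> [][]((c -> ~c) & a)) & (~a -> b), w0
2. ~([]((c -> ~c) & a) -> [][]((c -> ~c) & a)), w0   [&-rule on 1]
3. ~a -> b, w0   [&-rule on 1]
4. []((c -> ~c) & a), w0   [~->-rule on 2]
5. ~[][]((c -> ~c) & a), w0   [~->-rule on 2]
6. (c -> ~c) & a, w0   [[]-rule on 4 via w0Rw0]
7. c -> ~c, w0   [&-rule on 6]
8. a, w0   [&-rule on 6]
9. b, w0   [->-rule on 3 (branches; this branch)]
10. ~c, w0   [->-rule on 7 (branches; this branch)]
11. ~[]((c -> ~c) & a), w1   [~[]-rule on 5: fresh world w1, w0Rw1]
12. (c -> ~c) & a, w1   [[]-rule on 4 via w0Rw1]
13. c -> ~c, w1   [&-rule on 12]
14. a, w1   [&-rule on 12]
15. ~c, w1   [->-rule on 13 (branches; this branch)]
16. ~((c -> ~c) & a), w2   [~[]-rule on 11: fresh world w2, w1Rw2]
17. ~a, w2   [~&-rule on 16 (branches; this branch)]
Accessibility: w0Rw0, w0Rw1, w1Rw1, w1Rw2, w2Rw2
Complete open branch: satisfiable in T, hence also in K (this T-model is also a K-model).
S4-tableau for the formula:
1. ~([]((c -> ~c) & a) -> [][]((c -> ~c) & a)) & (~a -> b), w0
2. ~([]((c -> ~c) & a) -> [][]((c -> ~c) & a)), w0   [&-rule on 1]
3. ~a -> b, w0   [&-rule on 1]
4. []((c -> ~c) & a), w0   [~->-rule on 2]
5. ~[][]((c -> ~c) & a), w0   [~->-rule on 2]
6. (c -> ~c) & a, w0   [[]-rule on 4 via w0Rw0]
7. c -> ~c, w0   [&-rule on 6]
8. a, w0   [&-rule on 6]
9. b, w0   [->-rule on 3 (branches; this branch)]
10. ~c, w0   [->-rule on 7 (branches; this branch)]
11. ~[]((c -> ~c) & a), w1   [~[]-rule on 5: fresh world w1, w0Rw1]
12. (c -> ~c) & a, w1   [[]-rule on 4 via w0Rw1]
13. c -> ~c, w1   [&-rule on 12]
14. a, w1   [&-rule on 12]
15. ~c, w1   [->-rule on 13 (branches; this branch)]
16. ~((c -> ~c) & a), w2   [~[]-rule on 11: fresh world w2, w1Rw2]
17. (c -> ~c) & a, w2   [[]-rule on 4 via w0Rw2]
18. c -> ~c, w2   [&-rule on 17]
19. a, w2   [&-rule on 17]
20. ~(c -> ~c), w2   [~&-rule on 16 (branches; this branch)]
21. c, w2   [~->-rule on 20]
22. ~c, w2   [->-rule on 18 (branches; this branch)]
Accessibility: w0Rw0, w0Rw1, w0Rw2, w1Rw1, w1Rw2, w2Rw2
Branch closes: c and ~c both at w2.
Every branch closes (one shown): unsatisfiable in S4, hence also in S5 (every S5-frame is an S4-frame).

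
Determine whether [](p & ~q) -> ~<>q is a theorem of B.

Tableau for the negation ~([](p & ~q) -> ~<>q):
1. ~([](p & ~q) -> ~<>q), w0
2. [](p & ~q), w0   [~->-rule on 1]
3. <>q, w0   [~->-rule on 1]
4. p & ~q, w0   [[]-rule on 2 via w0Rw0]
5. p, w0   [&-rule on 4]
6. ~q, w0   [&-rule on 4]
7. q, w1   [<>-rule on 3: fresh world w1, w0Rw1]
8. p & ~q, w1   [[]-rule on 2 via w0Rw1]
9. p, w1   [&-rule on 8]
10. ~q, w1   [&-rule on 8]
Accessibility: w0Rw0, w0Rw1, w1Rw0, w1Rw1
Branch closes: q and ~q both at w1.
All branches of the negation close; one closing branch shown above.

Yes, valid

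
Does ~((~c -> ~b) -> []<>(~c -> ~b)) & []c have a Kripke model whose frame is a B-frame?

1. ~((~c -> ~b) -> []<>(~c -> ~b)) & []c, w0
2. ~((~c -> ~b) -> []<>(~c -> ~b)), w0
3. []c, w0
4. ~c -> ~b, w0
5. ~[]<>(~c -> ~b), w0
6. c, w0
7. ~b, w0
8. ~<>(~c -> ~b), w1
9. c, w1
10. ~(~c -> ~b), w0
11. ~c, w0
12. b, w0
Accessibility: w0Rw0, w0Rw1, w1Rw0, w1Rw1
Branch closes: c and ~c both at w0.
All branches of the tableau close; one closing branch shown above.

Unsatisfiable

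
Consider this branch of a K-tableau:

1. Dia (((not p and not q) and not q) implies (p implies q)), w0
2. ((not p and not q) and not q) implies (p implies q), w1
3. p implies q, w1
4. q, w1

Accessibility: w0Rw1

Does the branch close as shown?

There is no literal clash: for every atom and world, at most one sign appears.

Not closed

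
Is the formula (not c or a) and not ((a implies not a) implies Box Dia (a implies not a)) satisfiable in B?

1. (not c or a) and not ((a implies not a) implies Box Dia (a implies not a)), u
2. not c or a, u   [and-rule on 1]
3. not ((a implies not a) implies Box Dia (a implies not a)), u   [and-rule on 1]
4. a implies not a, u   [neg-implies-rule on 3]
5. not Box Dia (a implies not a), u   [neg-implies-rule on 3]
6. not c, u   [or-rule on 2 (branches; this branch)]
7. not a, u   [implies-rule on 4 (branches; this branch)]
8. not Dia (a implies not a), v   [neg-Box-rule on 5: fresh world v, uRv]
9. not (a implies not a), u   [neg-Dia-rule on 8 via vRu]
10. a, u   [neg-implies-rule on 9]
Accessibility: uRu, uRv, vRu, vRv
Branch closes: a and not a both at u.
(One branch shown.) All branches close.

Unsatisfiable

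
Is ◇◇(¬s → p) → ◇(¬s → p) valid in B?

Not valid

Tableau for the negation ¬(◇◇(¬s → p) → ◇(¬s → p)):
1. ¬(◇◇(¬s → p) → ◇(¬s → p)), w0
2. ◇◇(¬s → p), w0   [¬→-rule on 1]
3. ¬◇(¬s → p), w0   [¬→-rule on 1]
4. ¬(¬s → p), w0   [¬◇-rule on 3 via w0Rw0]
5. ¬s, w0   [¬→-rule on 4]
6. ¬p, w0   [¬→-rule on 4]
7. ◇(¬s → p), w1   [◇-rule on 2: fresh world w1, w0Rw1]
8. ¬(¬s → p), w1   [¬◇-rule on 3 via w0Rw1]
9. ¬s, w1   [¬→-rule on 8]
10. ¬p, w1   [¬→-rule on 8]
11. ¬s → p, w2   [◇-rule on 7: fresh world w2, w1Rw2]
12. p, w2   [→-rule on 11 (branches; this branch)]
Accessibility: w0Rw0, w0Rw1, w1Rw0, w1Rw1, w1Rw2, w2Rw1, w2Rw2
The negation has an open branch (countermodel exists).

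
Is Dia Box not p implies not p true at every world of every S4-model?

Invalid (countermodel exists)

Tableau for the negation not (Dia Box not p implies not p):
1. not (Dia Box not p implies not p), w0
2. Dia Box not p, w0
3. p, w0
4. Box not p, w1
5. not p, w1
Accessibility: w0Rw0, w0Rw1, w1Rw1
The negation has an open branch (countermodel exists).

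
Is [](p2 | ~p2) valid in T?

Valid

Tableau for the negation ~[](p2 | ~p2):
1. ~[](p2 | ~p2), u
2. ~(p2 | ~p2), v
3. ~p2, v
4. p2, v
Accessibility: uRu, uRv, vRv
Branch closes: p2 and ~p2 both at v.
All branches of the negation close; one closing branch shown above.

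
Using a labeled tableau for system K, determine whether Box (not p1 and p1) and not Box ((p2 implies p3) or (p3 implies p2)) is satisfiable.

1. Box (not p1 and p1) and not Box ((p2 implies p3) or (p3 implies p2)), 0
2. Box (not p1 and p1), 0   [and-rule on 1]
3. not Box ((p2 implies p3) or (p3 implies p2)), 0   [and-rule on 1]
4. not ((p2 implies p3) or (p3 implies p2)), 1   [neg-Box-rule on 3: fresh world 1, 0R1]
5. not (p2 implies p3), 1   [neg-or-rule on 4]
6. not (p3 implies p2), 1   [neg-or-rule on 4]
7. p2, 1   [neg-implies-rule on 5]
8. not p3, 1   [neg-implies-rule on 5]
9. p3, 1   [neg-implies-rule on 6]
10. not p2, 1   [neg-implies-rule on 6]
Accessibility: 0R1
Branch closes: p3 and not p3 both at 1.
Every branch closes; the branch above is one of them.

Unsatisfiable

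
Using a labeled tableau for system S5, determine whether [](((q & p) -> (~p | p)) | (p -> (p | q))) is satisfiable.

Satisfiable (open branch found)

1. [](((q & p) -> (~p | p)) | (p -> (p | q))), 0
2. ((q & p) -> (~p | p)) | (p -> (p | q)), 0
3. p -> (p | q), 0
4. p | q, 0
5. q, 0
Accessibility: 0R0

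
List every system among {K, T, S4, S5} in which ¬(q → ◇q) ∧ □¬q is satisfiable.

T-tableau for the formula:
1. ¬(q → ◇q) ∧ □¬q, u
2. ¬(q → ◇q), u
3. □¬q, u
4. q, u
5. ¬◇q, u
6. ¬q, u
Accessibility: uRu
Branch closes: q and ¬q both at u.
Every branch closes (one shown): unsatisfiable in T, hence also in S4, S5 (every S4/S5-frame is a T-frame).
K-tableau for the formula:
1. ¬(q → ◇q) ∧ □¬q, u
2. ¬(q → ◇q), u
3. □¬q, u
4. q, u
5. ¬◇q, u
Complete open branch: satisfiable in K.

K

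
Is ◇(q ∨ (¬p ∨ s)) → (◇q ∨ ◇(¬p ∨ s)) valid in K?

Tableau for the negation ¬(◇(q ∨ (¬p ∨ s)) → (◇q ∨ ◇(¬p ∨ s))):
1. ¬(◇(q ∨ (¬p ∨ s)) → (◇q ∨ ◇(¬p ∨ s))), 0
2. ◇(q ∨ (¬p ∨ s)), 0   [¬→-rule on 1]
3. ¬(◇q ∨ ◇(¬p ∨ s)), 0   [¬→-rule on 1]
4. ¬◇q, 0   [¬∨-rule on 3]
5. ¬◇(¬p ∨ s), 0   [¬∨-rule on 3]
6. q ∨ (¬p ∨ s), 1   [◇-rule on 2: fresh world 1, 0R1]
7. ¬q, 1   [¬◇-rule on 4 via 0R1]
8. ¬(¬p ∨ s), 1   [¬◇-rule on 5 via 0R1]
9. p, 1   [¬∨-rule on 8]
10. ¬s, 1   [¬∨-rule on 8]
11. ¬p ∨ s, 1   [∨-rule on 6 (branches; this branch)]
12. s, 1   [∨-rule on 11 (branches; this branch)]
Accessibility: 0R1
Branch closes: s and ¬s both at 1.
Every branch of the negation's tableau closes; the branch above is one of them.

Valid in K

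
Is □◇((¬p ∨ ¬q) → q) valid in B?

Tableau for the negation ¬□◇((¬p ∨ ¬q) → q):
1. ¬□◇((¬p ∨ ¬q) → q), 0
2. ¬◇((¬p ∨ ¬q) → q), 1
3. ¬((¬p ∨ ¬q) → q), 0
4. ¬p ∨ ¬q, 0
5. ¬q, 0
6. ¬((¬p ∨ ¬q) → q), 1
7. ¬p ∨ ¬q, 1
8. ¬q, 1
Accessibility: 0R0, 0R1, 1R0, 1R1
The negation has an open branch (countermodel exists).

No, not valid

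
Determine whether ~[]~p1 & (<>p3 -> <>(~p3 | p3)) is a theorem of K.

Tableau for the negation ~(~[]~p1 & (<>p3 -> <>(~p3 | p3))):
1. ~(~[]~p1 & (<>p3 -> <>(~p3 | p3))), u
2. []~p1, u
The negation has an open branch (countermodel exists).

Not valid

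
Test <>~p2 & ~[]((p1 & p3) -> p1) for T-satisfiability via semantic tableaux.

Unsatisfiable (every branch closes)

1. <>~p2 & ~[]((p1 & p3) -> p1), 0
2. <>~p2, 0
3. ~[]((p1 & p3) -> p1), 0
4. ~p2, 1
5. ~((p1 & p3) -> p1), 2
6. p1 & p3, 2
7. ~p1, 2
8. p1, 2
9. p3, 2
Accessibility: 0R0, 0R1, 0R2, 1R1, 2R2
Branch closes: p1 and ~p1 both at 2.
All branches of the tableau close; one closing branch shown above.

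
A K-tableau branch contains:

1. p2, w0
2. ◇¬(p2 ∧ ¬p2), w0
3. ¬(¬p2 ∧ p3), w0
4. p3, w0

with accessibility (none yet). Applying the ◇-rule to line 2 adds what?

a fresh world w1 with w0Rw1, and ¬(p2 ∧ ¬p2) at w1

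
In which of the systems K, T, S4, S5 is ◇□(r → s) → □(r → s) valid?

S4-tableau for the negation ¬(◇□(r → s) → □(r → s)):
1. ¬(◇□(r → s) → □(r → s)), 0
2. ◇□(r → s), 0   [¬→-rule on 1]
3. ¬□(r → s), 0   [¬→-rule on 1]
4. □(r → s), 1   [◇-rule on 2: fresh world 1, 0R1]
5. r → s, 1   [□-rule on 4 via 1R1]
6. s, 1   [→-rule on 5 (branches; this branch)]
7. ¬(r → s), 2   [¬□-rule on 3: fresh world 2, 0R2]
8. r, 2   [¬→-rule on 7]
9. ¬s, 2   [¬→-rule on 7]
Accessibility: 0R0, 0R1, 0R2, 1R1, 2R2
Complete open branch: countermodel on an S4-frame, so not valid in S4, nor in K, T (the same frame is also a K-frame and a T-frame).
S5-tableau for the negation ¬(◇□(r → s) → □(r → s)):
1. ¬(◇□(r → s) → □(r → s)), 0
2. ◇□(r → s), 0   [¬→-rule on 1]
3. ¬□(r → s), 0   [¬→-rule on 1]
4. □(r → s), 1   [◇-rule on 2: fresh world 1, 0R1]
5. r → s, 0   [□-rule on 4 via 1R0]
6. r → s, 1   [□-rule on 4 via 1R1]
7. s, 0   [→-rule on 5 (branches; this branch)]
8. s, 1   [→-rule on 6 (branches; this branch)]
9. ¬(r → s), 2   [¬□-rule on 3: fresh world 2, 0R2]
10. r, 2   [¬→-rule on 9]
11. ¬s, 2   [¬→-rule on 9]
12. r → s, 2   [□-rule on 4 via 1R2]
13. s, 2   [→-rule on 12 (branches; this branch)]
Accessibility: 0R0, 0R1, 0R2, 1R0, 1R1, 1R2, 2R0, 2R1, 2R2
Branch closes: s and ¬s both at 2.
Every branch closes (one shown): valid in S5.

S5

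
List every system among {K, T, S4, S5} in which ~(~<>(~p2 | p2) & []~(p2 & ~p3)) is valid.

T, S4, S5

K-tableau for the negation ~<>(~p2 | p2) & []~(p2 & ~p3):
1. ~<>(~p2 | p2) & []~(p2 & ~p3), w0
2. ~<>(~p2 | p2), w0
3. []~(p2 & ~p3), w0
Complete open branch: countermodel on a K-frame, so not valid in K.
T-tableau for the negation ~<>(~p2 | p2) & []~(p2 & ~p3):
1. ~<>(~p2 | p2) & []~(p2 & ~p3), w0
2. ~<>(~p2 | p2), w0
3. []~(p2 & ~p3), w0
4. ~(~p2 | p2), w0
5. p2, w0
6. ~p2, w0
Accessibility: w0Rw0
Branch closes: p2 and ~p2 both at w0.
Every branch closes (one shown): valid in T, hence also in S4, S5 (every theorem of T is a theorem of S4 and S5).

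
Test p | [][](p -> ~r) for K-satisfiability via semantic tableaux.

Satisfiable

1. p | [][](p -> ~r), u
2. [][](p -> ~r), u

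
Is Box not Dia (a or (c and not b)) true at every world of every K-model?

Tableau for the negation not Box not Dia (a or (c and not b)):
1. not Box not Dia (a or (c and not b)), w0
2. Dia (a or (c and not b)), w1   [neg-Box-rule on 1: fresh world w1, w0Rw1]
3. a or (c and not b), w2   [Dia-rule on 2: fresh world w2, w1Rw2]
4. c and not b, w2   [or-rule on 3 (branches; this branch)]
5. c, w2   [and-rule on 4]
6. not b, w2   [and-rule on 4]
Accessibility: w0Rw1, w1Rw2
The negation has an open branch (countermodel exists).

Invalid (countermodel exists)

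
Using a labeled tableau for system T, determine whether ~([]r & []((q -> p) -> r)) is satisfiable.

Yes, satisfiable

1. ~([]r & []((q -> p) -> r)), w0
2. ~[]((q -> p) -> r), w0   [~&-rule on 1 (branches; this branch)]
3. ~((q -> p) -> r), w1   [~[]-rule on 2: fresh world w1, w0Rw1]
4. q -> p, w1   [~->-rule on 3]
5. ~r, w1   [~->-rule on 3]
6. p, w1   [->-rule on 4 (branches; this branch)]
Accessibility: w0Rw0, w0Rw1, w1Rw1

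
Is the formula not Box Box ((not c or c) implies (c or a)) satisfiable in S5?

1. not Box Box ((not c or c) implies (c or a)), 0
2. not Box ((not c or c) implies (c or a)), 1
3. not ((not c or c) implies (c or a)), 2
4. not c or c, 2
5. not (c or a), 2
6. not c, 2
7. not a, 2
Accessibility: 0R0, 0R1, 0R2, 1R0, 1R1, 1R2, 2R0, 2R1, 2R2

Satisfiable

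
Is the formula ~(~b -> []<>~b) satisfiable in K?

1. ~(~b -> []<>~b), 0
2. ~b, 0
3. ~[]<>~b, 0
4. ~<>~b, 1
Accessibility: 0R1

Yes, satisfiable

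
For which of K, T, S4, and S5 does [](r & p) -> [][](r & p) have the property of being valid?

T-tableau for the negation ~([](r & p) -> [][](r & p)):
1. ~([](r & p) -> [][](r & p)), w0
2. [](r & p), w0
3. ~[][](r & p), w0
4. r & p, w0
5. r, w0
6. p, w0
7. ~[](r & p), w1
8. r & p, w1
9. r, w1
10. p, w1
11. ~(r & p), w2
12. ~p, w2
Accessibility: w0Rw0, w0Rw1, w1Rw1, w1Rw2, w2Rw2
Complete open branch: countermodel on a T-frame, so not valid in T, nor in K (the same frame is also a K-frame).
S4-tableau for the negation ~([](r & p) -> [][](r & p)):
1. ~([](r & p) -> [][](r & p)), w0
2. [](r & p), w0
3. ~[][](r & p), w0
4. r & p, w0
5. r, w0
6. p, w0
7. ~[](r & p), w1
8. r & p, w1
9. r, w1
10. p, w1
11. ~(r & p), w2
12. r & p, w2
13. r, w2
14. p, w2
15. ~p, w2
Accessibility: w0Rw0, w0Rw1, w0Rw2, w1Rw1, w1Rw2, w2Rw2
Branch closes: p and ~p both at w2.
Every branch closes (one shown): valid in S4, hence also in S5 (every theorem of S4 is a theorem of S5).

S4, S5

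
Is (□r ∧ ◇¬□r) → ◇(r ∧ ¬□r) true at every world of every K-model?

Yes, valid

Tableau for the negation ¬((□r ∧ ◇¬□r) → ◇(r ∧ ¬□r)):
1. ¬((□r ∧ ◇¬□r) → ◇(r ∧ ¬□r)), w0
2. □r ∧ ◇¬□r, w0
3. ¬◇(r ∧ ¬□r), w0
4. □r, w0
5. ◇¬□r, w0
6. ¬□r, w1
7. ¬(r ∧ ¬□r), w1
8. r, w1
9. □r, w1
10. ¬r, w2
11. r, w2
Accessibility: w0Rw1, w1Rw2
Branch closes: r and ¬r both at w2.
Every branch of the negation's tableau closes; the branch above is one of them.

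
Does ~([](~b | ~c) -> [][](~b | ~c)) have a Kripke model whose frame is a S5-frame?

Unsatisfiable (every branch closes)

1. ~([](~b | ~c) -> [][](~b | ~c)), w0
2. [](~b | ~c), w0
3. ~[][](~b | ~c), w0
4. ~b | ~c, w0
5. ~c, w0
6. ~[](~b | ~c), w1
7. ~b | ~c, w1
8. ~c, w1
9. ~(~b | ~c), w2
10. b, w2
11. c, w2
12. ~b | ~c, w2
13. ~c, w2
Accessibility: w0Rw0, w0Rw1, w0Rw2, w1Rw0, w1Rw1, w1Rw2, w2Rw0, w2Rw1, w2Rw2
Branch closes: c and ~c both at w2.
(One branch shown.) All branches close.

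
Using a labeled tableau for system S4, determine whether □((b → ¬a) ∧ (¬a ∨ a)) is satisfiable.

Yes, satisfiable

1. □((b → ¬a) ∧ (¬a ∨ a)), u
2. (b → ¬a) ∧ (¬a ∨ a), u
3. b → ¬a, u
4. ¬a ∨ a, u
5. ¬a, u
Accessibility: uRu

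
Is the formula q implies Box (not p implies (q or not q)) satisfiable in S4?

Satisfiable

1. q implies Box (not p implies (q or not q)), 0
2. Box (not p implies (q or not q)), 0
3. not p implies (q or not q), 0
4. q or not q, 0
5. not q, 0
Accessibility: 0R0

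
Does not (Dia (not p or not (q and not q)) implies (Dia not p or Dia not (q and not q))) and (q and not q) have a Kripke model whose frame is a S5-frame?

1. not (Dia (not p or not (q and not q)) implies (Dia not p or Dia not (q and not q))) and (q and not q), 0
2. not (Dia (not p or not (q and not q)) implies (Dia not p or Dia not (q and not q))), 0
3. q and not q, 0
4. Dia (not p or not (q and not q)), 0
5. not (Dia not p or Dia not (q and not q)), 0
6. q, 0
7. not q, 0
Accessibility: 0R0
Branch closes: q and not q both at 0.
All branches of the tableau close; one closing branch shown above.

Unsatisfiable (every branch closes)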